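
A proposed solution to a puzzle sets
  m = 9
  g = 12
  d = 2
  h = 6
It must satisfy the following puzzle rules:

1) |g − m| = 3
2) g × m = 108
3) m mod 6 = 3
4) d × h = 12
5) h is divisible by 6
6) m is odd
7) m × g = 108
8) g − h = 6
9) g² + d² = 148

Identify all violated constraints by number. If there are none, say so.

Yes — all constraints hold.

1) |12 − 9| = 3  yes
2) g × m = 12 × 9 = 108  yes
3) 9 mod 6 = 3  yes
4) d × h = 2 × 6 = 12  yes
5) 6 / 6 = 1, so 6 divides 6  yes
6) m = 9 is odd  yes
7) m × g = 9 × 12 = 108  yes
8) g − h = 12 − 6 = 6  yes
9) g² + d² = 12² + 2² = 144 + 4 = 148  yes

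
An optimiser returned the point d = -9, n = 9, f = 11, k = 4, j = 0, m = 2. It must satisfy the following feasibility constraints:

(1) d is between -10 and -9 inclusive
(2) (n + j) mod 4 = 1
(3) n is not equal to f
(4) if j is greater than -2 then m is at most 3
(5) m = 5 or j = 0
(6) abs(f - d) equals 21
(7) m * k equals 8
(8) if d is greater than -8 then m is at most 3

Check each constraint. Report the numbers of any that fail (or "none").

(1) d = -9 lies in [-10, -9]  ✔
(2) n + j = 9; 9 mod 4 = 1  ✔
(3) n = 9, f = 11; distinct  ✔
(4) j = 0 > -2, so we need m ≤ 3; m = 2 ≤ 3  ✔
(5) m = 2 ≠ 5, but j = 0 = 0 (second disjunct)  ✔
(6) abs(11 - (-9)) = 20, not 21  ✘
(7) m * k = 2 * 4 = 8  ✔
(8) d = -9, not > -8; antecedent false, conditional vacuously true  ✔

The assignment fails constraint 6.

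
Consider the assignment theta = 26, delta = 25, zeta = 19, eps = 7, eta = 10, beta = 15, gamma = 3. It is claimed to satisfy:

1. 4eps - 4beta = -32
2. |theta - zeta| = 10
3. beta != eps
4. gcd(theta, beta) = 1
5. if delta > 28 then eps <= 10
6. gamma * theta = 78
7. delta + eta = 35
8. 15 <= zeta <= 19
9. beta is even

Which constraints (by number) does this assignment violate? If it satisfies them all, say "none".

1. 4eps - 4beta = 4(7) - 4(15) = -32 — satisfied.
2. |26 - 19| = 7, not 10 — violated.
3. beta = 15, eps = 7; distinct — satisfied.
4. gcd(26, 15) = 1 — satisfied.
5. delta = 25, not > 28; antecedent false, conditional vacuously true — satisfied.
6. gamma * theta = 3 * 26 = 78 — satisfied.
7. delta + eta = 25 + 10 = 35 — satisfied.
8. zeta = 19 lies in [15, 19] — satisfied.
9. beta = 15 is odd — violated.

Constraints 2 and 9 do not hold.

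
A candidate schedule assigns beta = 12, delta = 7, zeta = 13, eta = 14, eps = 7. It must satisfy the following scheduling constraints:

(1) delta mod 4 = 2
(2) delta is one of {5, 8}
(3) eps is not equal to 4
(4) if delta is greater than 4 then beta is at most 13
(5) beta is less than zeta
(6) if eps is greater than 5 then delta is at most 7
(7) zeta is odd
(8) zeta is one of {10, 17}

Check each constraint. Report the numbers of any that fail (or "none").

(1) 7 mod 4 = 3, not 2  false
(2) delta = 7 is not in {5, 8}  false
(3) eps = 7, and 7 ≠ 4  true
(4) delta = 7 > 4, so we need beta ≤ 13; beta = 12 ≤ 13  true
(5) beta = 12, zeta = 13; 12 < 13  true
(6) eps = 7 > 5, so we need delta ≤ 7; delta = 7 ≤ 7  true
(7) zeta = 13 is odd  true
(8) zeta = 13 is not in {10, 17}  false

Constraints 1, 2, and 8 do not hold.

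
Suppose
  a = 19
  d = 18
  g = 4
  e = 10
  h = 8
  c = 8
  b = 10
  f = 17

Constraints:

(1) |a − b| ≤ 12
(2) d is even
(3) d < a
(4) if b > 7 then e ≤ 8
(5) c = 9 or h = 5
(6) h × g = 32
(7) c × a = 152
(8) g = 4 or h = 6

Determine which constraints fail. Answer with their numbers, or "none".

(1) |19 − 10| = 9; 9 ≤ 12  OK
(2) d = 18 is even  OK
(3) d = 18, a = 19; 18 < 19  OK
(4) b = 10 > 7, so we need e ≤ 8; but e = 10 > 8  FAIL
(5) c = 8 ≠ 9 and h = 8 ≠ 5; both disjuncts false  FAIL
(6) h × g = 8 × 4 = 32  OK
(7) c × a = 8 × 19 = 152  OK
(8) g = 4 = 4 (first disjunct)  OK

The assignment fails constraints 4 and 5.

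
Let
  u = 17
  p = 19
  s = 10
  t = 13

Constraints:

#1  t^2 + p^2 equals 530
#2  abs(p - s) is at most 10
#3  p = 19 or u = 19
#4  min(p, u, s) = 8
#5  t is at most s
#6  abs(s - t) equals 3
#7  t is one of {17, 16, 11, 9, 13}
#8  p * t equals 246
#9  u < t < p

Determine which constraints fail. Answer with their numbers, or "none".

#1 t^2 + p^2 = 13^2 + 19^2 = 169 + 361 = 530 — holds.
#2 abs(19 - 10) = 9; 9 ≤ 10 — holds.
#3 p = 19 = 19 (first disjunct) — holds.
#4 min(19, 17, 10) = 10, not 8 — fails.
#5 t = 13, s = 10; 13 > 10 (want ≤) — fails.
#6 abs(10 - 13) = 3 — holds.
#7 t = 13 is in {17, 16, 11, 9, 13} — holds.
#8 p * t = 19 * 13 = 247, not 246 — fails.
#9 values 17, 13, 19; u = 17 is not < t = 13 — fails.

Constraints 4, 5, 8, and 9 do not hold.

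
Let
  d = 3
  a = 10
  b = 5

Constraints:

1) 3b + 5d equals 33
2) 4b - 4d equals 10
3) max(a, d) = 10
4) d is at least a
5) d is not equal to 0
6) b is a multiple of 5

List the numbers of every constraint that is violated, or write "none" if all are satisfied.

Constraints 1, 2, 4 do not hold.

1) 3b + 5d = 3(5) + 5(3) = 30, not 33  ✗
2) 4b - 4d = 4(5) - 4(3) = 8, not 10  ✗
3) max(10, 3) = 10  ✓
4) d = 3, a = 10; 3 < 10 (want ≥)  ✗
5) d = 3, and 3 ≠ 0  ✓
6) 5 / 5 = 1, so 5 divides 5  ✓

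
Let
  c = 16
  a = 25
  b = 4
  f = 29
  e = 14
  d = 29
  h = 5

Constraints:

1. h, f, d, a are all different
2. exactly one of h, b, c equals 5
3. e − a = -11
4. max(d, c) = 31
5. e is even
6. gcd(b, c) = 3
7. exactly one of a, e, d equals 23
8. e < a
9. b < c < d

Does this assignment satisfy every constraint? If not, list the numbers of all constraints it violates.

Violated: 1, 4, 6, 7.

1. f = d = 29, not all different — violated.
2. h=5, b=4, c=16; 1 of them equals 5 — satisfied.
3. e − a = 14 − 25 = -11 — satisfied.
4. max(29, 16) = 29, not 31 — violated.
5. e = 14 is even — satisfied.
6. gcd(4, 16) = 4, not 3 — violated.
7. a=25, e=14, d=29; 0 of them equal 23, not exactly one — violated.
8. e = 14, a = 25; 14 < 25 — satisfied.
9. values 4 < 16 < 29 — satisfied.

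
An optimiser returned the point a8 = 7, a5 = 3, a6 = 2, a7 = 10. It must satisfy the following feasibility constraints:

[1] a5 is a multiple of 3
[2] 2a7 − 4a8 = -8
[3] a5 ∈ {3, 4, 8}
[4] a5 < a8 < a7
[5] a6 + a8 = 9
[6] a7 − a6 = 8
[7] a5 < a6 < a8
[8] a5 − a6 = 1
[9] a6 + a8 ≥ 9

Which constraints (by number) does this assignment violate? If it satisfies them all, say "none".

[1] 3 / 3 = 1, so 3 divides 3  holds
[2] 2a7 − 4a8 = 2(10) − 4(7) = -8  holds
[3] a5 = 3 is in {3, 4, 8}  holds
[4] values 3 < 7 < 10  holds
[5] a6 + a8 = 2 + 7 = 9  holds
[6] a7 − a6 = 10 − 2 = 8  holds
[7] values 3, 2, 7; a5 = 3 is not < a6 = 2  fails
[8] a5 − a6 = 3 − 2 = 1  holds
[9] a6 + a8 = 2 + 7 = 9; 9 ≥ 9  holds

No — constraint 7 is not satisfied.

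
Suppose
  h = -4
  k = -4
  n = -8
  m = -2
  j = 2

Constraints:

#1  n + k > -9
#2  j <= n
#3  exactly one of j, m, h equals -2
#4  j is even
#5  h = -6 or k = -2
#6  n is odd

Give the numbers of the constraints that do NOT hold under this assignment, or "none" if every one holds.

No — constraints 1, 2, 5, and 6 are not satisfied.

#1 n + k = -8 + (-4) = -12; -12 ≤ -9, bound -9 not met  FAIL
#2 j = 2, n = -8; 2 > -8 (want ≤)  FAIL
#3 j=2, m=-2, h=-4; 1 of them equals -2  OK
#4 j = 2 is even  OK
#5 h = -4 ≠ -6 and k = -4 ≠ -2; both disjuncts false  FAIL
#6 n = -8 is even  FAIL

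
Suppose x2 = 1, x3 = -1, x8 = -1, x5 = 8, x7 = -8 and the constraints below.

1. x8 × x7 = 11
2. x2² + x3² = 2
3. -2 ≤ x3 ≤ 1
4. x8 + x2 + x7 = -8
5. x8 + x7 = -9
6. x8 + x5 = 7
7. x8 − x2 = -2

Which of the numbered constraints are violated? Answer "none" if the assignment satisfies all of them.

Constraint 1 is violated.

1. x8 × x7 = -1 × (-8) = 8, not 11  fails
2. x2² + x3² = 1² + (-1)² = 1 + 1 = 2  holds
3. x3 = -1 lies in [-2, 1]  holds
4. x8 + x2 + x7 = -1 + 1 + (-8) = -8  holds
5. x8 + x7 = -1 + (-8) = -9  holds
6. x8 + x5 = -1 + 8 = 7  holds
7. x8 − x2 = -1 − 1 = -2  holds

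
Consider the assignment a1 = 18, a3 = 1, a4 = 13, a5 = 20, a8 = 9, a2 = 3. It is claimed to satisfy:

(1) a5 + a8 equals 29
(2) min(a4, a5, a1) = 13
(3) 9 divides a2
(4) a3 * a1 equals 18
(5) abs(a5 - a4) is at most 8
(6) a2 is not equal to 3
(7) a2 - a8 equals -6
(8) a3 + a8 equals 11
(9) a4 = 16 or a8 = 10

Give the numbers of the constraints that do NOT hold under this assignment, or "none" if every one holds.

(1) a5 + a8 = 20 + 9 = 29  true
(2) min(13, 20, 18) = 13  true
(3) 3 = 9*0 + 3, so 9 does not divide 3  false
(4) a3 * a1 = 1 * 18 = 18  true
(5) abs(20 - 13) = 7; 7 ≤ 8  true
(6) a2 = 3, but 3 is required to differ  false
(7) a2 - a8 = 3 - 9 = -6  true
(8) a3 + a8 = 1 + 9 = 10, not 11  false
(9) a4 = 13 ≠ 16 and a8 = 9 ≠ 10; both disjuncts false  false

Constraints 3, 6, 8, 9 are violated.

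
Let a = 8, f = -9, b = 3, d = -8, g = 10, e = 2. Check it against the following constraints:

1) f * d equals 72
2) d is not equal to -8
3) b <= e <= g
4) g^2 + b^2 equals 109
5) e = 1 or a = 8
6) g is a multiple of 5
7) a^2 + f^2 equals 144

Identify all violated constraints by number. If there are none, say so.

Constraints 2, 3, and 7 are violated.

1) f * d = -9 * (-8) = 72  true
2) d = -8, but -8 is required to differ  false
3) values 3, 2, 10; b = 3 is not <= e = 2  false
4) g^2 + b^2 = 10^2 + 3^2 = 100 + 9 = 109  true
5) e = 2 ≠ 1, but a = 8 = 8 (second disjunct)  true
6) 10 / 5 = 2, so 5 divides 10  true
7) a^2 + f^2 = 8^2 + (-9)^2 = 64 + 81 = 145, not 144  false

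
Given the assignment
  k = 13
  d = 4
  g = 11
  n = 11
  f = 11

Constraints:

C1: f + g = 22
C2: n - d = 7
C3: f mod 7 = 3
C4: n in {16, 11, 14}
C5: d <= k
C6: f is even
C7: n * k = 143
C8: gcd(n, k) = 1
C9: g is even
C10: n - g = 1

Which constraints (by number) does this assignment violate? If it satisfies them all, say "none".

No — constraints 3, 6, 9, 10 are not satisfied.

C1: f + g = 11 + 11 = 22 — satisfied.
C2: n - d = 11 - 4 = 7 — satisfied.
C3: 11 mod 7 = 4, not 3 — violated.
C4: n = 11 is in {16, 11, 14} — satisfied.
C5: d = 4, k = 13; 4 ≤ 13 — satisfied.
C6: f = 11 is odd — violated.
C7: n * k = 11 * 13 = 143 — satisfied.
C8: gcd(11, 13) = 1 — satisfied.
C9: g = 11 is odd — violated.
C10: n - g = 11 - 11 = 0, not 1 — violated.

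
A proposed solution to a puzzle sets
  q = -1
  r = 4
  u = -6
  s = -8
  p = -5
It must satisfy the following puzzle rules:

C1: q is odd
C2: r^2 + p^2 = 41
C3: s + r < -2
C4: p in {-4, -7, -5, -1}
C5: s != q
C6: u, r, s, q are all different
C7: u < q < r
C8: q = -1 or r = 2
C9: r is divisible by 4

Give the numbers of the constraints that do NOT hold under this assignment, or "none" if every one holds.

C1: q = -1 is odd  ✔
C2: r^2 + p^2 = 4^2 + (-5)^2 = 16 + 25 = 41  ✔
C3: s + r = -8 + 4 = -4; -4 < -2  ✔
C4: p = -5 is in {-4, -7, -5, -1}  ✔
C5: s = -8, q = -1; distinct  ✔
C6: values -6, 4, -8, -1 are pairwise distinct  ✔
C7: values -6 < -1 < 4  ✔
C8: q = -1 = -1 (first disjunct)  ✔
C9: 4 / 4 = 1, so 4 divides 4  ✔

None — every constraint holds.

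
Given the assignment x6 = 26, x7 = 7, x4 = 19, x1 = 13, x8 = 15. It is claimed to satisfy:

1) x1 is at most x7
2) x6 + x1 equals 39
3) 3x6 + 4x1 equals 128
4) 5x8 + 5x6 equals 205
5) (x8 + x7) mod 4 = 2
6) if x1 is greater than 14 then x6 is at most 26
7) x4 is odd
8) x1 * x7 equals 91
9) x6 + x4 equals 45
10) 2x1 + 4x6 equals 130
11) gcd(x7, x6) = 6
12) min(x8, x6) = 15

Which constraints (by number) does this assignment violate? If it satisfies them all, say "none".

Violated: 1, 3, and 11.

1) x1 = 13, x7 = 7; 13 > 7 (want ≤) — does not hold.
2) x6 + x1 = 26 + 13 = 39 — holds.
3) 3x6 + 4x1 = 3(26) + 4(13) = 130, not 128 — does not hold.
4) 5x8 + 5x6 = 5(15) + 5(26) = 205 — holds.
5) x8 + x7 = 22; 22 mod 4 = 2 — holds.
6) x1 = 13, not > 14; antecedent false, conditional vacuously true — holds.
7) x4 = 19 is odd — holds.
8) x1 * x7 = 13 * 7 = 91 — holds.
9) x6 + x4 = 26 + 19 = 45 — holds.
10) 2x1 + 4x6 = 2(13) + 4(26) = 130 — holds.
11) gcd(7, 26) = 1, not 6 — does not hold.
12) min(15, 26) = 15 — holds.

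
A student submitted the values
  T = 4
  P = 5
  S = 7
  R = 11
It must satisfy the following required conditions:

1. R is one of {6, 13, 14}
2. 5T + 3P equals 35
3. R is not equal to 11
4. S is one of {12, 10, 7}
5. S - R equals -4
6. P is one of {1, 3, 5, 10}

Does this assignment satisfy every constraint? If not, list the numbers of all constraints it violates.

Constraints 1 and 3 do not hold.

1. R = 11 is not in {6, 13, 14} — does not hold.
2. 5T + 3P = 5(4) + 3(5) = 35 — holds.
3. R = 11, but 11 is required to differ — does not hold.
4. S = 7 is in {12, 10, 7} — holds.
5. S - R = 7 - 11 = -4 — holds.
6. P = 5 is in {1, 3, 5, 10} — holds.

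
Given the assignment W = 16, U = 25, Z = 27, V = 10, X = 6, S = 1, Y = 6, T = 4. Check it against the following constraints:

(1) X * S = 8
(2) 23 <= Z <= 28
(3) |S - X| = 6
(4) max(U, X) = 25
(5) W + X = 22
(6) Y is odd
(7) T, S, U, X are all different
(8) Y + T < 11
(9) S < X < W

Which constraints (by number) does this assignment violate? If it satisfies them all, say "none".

(1) X * S = 6 * 1 = 6, not 8 — violated.
(2) Z = 27 lies in [23, 28] — satisfied.
(3) |1 - 6| = 5, not 6 — violated.
(4) max(25, 6) = 25 — satisfied.
(5) W + X = 16 + 6 = 22 — satisfied.
(6) Y = 6 is even — violated.
(7) values 4, 1, 25, 6 are pairwise distinct — satisfied.
(8) Y + T = 6 + 4 = 10; 10 < 11 — satisfied.
(9) values 1 < 6 < 16 — satisfied.

The assignment fails constraints 1, 3, and 6.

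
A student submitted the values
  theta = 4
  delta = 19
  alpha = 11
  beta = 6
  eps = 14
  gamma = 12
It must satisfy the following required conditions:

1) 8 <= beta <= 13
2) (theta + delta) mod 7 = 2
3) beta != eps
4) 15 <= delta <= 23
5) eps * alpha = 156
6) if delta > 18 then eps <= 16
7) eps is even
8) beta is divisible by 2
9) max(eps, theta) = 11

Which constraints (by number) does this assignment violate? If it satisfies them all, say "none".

1) beta = 6 is outside [8, 13]  no
2) theta + delta = 23; 23 mod 7 = 2  yes
3) beta = 6, eps = 14; distinct  yes
4) delta = 19 lies in [15, 23]  yes
5) eps * alpha = 14 * 11 = 154, not 156  no
6) delta = 19 > 18, so we need eps ≤ 16; eps = 14 ≤ 16  yes
7) eps = 14 is even  yes
8) 6 / 2 = 3, so 2 divides 6  yes
9) max(14, 4) = 14, not 11  no

No — constraints 1, 5, 9 are not satisfied.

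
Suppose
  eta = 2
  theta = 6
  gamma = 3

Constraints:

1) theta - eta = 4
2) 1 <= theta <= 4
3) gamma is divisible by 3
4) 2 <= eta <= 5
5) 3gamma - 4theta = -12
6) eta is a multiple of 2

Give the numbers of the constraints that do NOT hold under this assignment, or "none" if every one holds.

The assignment fails constraints 2, 5.

1) theta - eta = 6 - 2 = 4  yes
2) theta = 6 is outside [1, 4]  no
3) 3 / 3 = 1, so 3 divides 3  yes
4) eta = 2 lies in [2, 5]  yes
5) 3gamma - 4theta = 3(3) - 4(6) = -15, not -12  no
6) 2 / 2 = 1, so 2 divides 2  yes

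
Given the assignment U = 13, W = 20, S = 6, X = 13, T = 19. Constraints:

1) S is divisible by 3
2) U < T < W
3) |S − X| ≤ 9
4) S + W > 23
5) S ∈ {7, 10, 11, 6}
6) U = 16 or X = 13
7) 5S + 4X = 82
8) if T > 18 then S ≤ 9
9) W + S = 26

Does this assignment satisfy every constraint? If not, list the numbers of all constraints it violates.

1) 6 / 3 = 2, so 3 divides 6  holds
2) values 13 < 19 < 20  holds
3) |6 − 13| = 7; 7 ≤ 9  holds
4) S + W = 6 + 20 = 26; 26 > 23  holds
5) S = 6 is in {7, 10, 11, 6}  holds
6) U = 13 ≠ 16, but X = 13 = 13 (second disjunct)  holds
7) 5S + 4X = 5(6) + 4(13) = 82  holds
8) T = 19 > 18, so we need S ≤ 9; S = 6 ≤ 9  holds
9) W + S = 20 + 6 = 26  holds

None — every constraint holds.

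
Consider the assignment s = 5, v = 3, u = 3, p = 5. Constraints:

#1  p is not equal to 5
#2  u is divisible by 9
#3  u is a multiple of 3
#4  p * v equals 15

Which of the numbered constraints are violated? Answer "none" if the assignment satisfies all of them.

Violated: 1 and 2.

#1 p = 5, but 5 is required to differ — violated.
#2 3 = 9*0 + 3, so 9 does not divide 3 — violated.
#3 3 / 3 = 1, so 3 divides 3 — satisfied.
#4 p * v = 5 * 3 = 15 — satisfied.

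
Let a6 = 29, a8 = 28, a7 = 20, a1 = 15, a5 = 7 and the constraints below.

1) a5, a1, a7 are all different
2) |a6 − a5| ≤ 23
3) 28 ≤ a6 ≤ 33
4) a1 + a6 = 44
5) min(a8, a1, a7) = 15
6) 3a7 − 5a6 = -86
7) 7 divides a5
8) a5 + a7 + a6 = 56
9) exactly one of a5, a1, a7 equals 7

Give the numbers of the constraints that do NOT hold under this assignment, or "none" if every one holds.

1) values 7, 15, 20 are pairwise distinct  true
2) |29 − 7| = 22; 22 ≤ 23  true
3) a6 = 29 lies in [28, 33]  true
4) a1 + a6 = 15 + 29 = 44  true
5) min(28, 15, 20) = 15  true
6) 3a7 − 5a6 = 3(20) − 5(29) = -85, not -86  false
7) 7 / 7 = 1, so 7 divides 7  true
8) a5 + a7 + a6 = 7 + 20 + 29 = 56  true
9) a5=7, a1=15, a7=20; 1 of them equals 7  true

Constraint 6 does not hold.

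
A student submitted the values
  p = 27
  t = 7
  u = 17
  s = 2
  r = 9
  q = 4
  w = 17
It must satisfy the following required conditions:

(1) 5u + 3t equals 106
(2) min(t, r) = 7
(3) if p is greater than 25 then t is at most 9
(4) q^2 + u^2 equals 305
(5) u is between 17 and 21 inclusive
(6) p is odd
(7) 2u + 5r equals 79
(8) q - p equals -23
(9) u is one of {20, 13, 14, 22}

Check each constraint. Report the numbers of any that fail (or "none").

The assignment fails constraint 9.

(1) 5u + 3t = 5(17) + 3(7) = 106 — holds.
(2) min(7, 9) = 7 — holds.
(3) p = 27 > 25, so we need t ≤ 9; t = 7 ≤ 9 — holds.
(4) q^2 + u^2 = 4^2 + 17^2 = 16 + 289 = 305 — holds.
(5) u = 17 lies in [17, 21] — holds.
(6) p = 27 is odd — holds.
(7) 2u + 5r = 2(17) + 5(9) = 79 — holds.
(8) q - p = 4 - 27 = -23 — holds.
(9) u = 17 is not in {20, 13, 14, 22} — fails.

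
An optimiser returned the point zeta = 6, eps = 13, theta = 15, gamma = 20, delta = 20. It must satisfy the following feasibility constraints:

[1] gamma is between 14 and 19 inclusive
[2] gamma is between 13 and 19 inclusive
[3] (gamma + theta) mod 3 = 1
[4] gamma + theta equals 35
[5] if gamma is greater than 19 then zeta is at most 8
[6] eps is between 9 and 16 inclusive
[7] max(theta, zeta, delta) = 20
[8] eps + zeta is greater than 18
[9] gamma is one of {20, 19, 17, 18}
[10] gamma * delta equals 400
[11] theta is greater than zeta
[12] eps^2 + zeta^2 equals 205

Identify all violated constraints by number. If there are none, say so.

The assignment fails constraints 1, 2, and 3.

[1] gamma = 20 is outside [14, 19]  ✘
[2] gamma = 20 is outside [13, 19]  ✘
[3] gamma + theta = 35; 35 mod 3 = 2, not 1  ✘
[4] gamma + theta = 20 + 15 = 35  ✔
[5] gamma = 20 > 19, so we need zeta ≤ 8; zeta = 6 ≤ 8  ✔
[6] eps = 13 lies in [9, 16]  ✔
[7] max(15, 6, 20) = 20  ✔
[8] eps + zeta = 13 + 6 = 19; 19 > 18  ✔
[9] gamma = 20 is in {20, 19, 17, 18}  ✔
[10] gamma * delta = 20 * 20 = 400  ✔
[11] theta = 15, zeta = 6; 15 > 6  ✔
[12] eps^2 + zeta^2 = 13^2 + 6^2 = 169 + 36 = 205  ✔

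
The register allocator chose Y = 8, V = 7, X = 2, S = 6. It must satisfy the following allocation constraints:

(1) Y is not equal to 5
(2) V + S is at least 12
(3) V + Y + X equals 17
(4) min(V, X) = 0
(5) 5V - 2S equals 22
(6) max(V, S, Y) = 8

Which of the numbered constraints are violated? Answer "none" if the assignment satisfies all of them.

(1) Y = 8, and 8 ≠ 5  OK
(2) V + S = 7 + 6 = 13; 13 ≥ 12  OK
(3) V + Y + X = 7 + 8 + 2 = 17  OK
(4) min(7, 2) = 2, not 0  FAIL
(5) 5V - 2S = 5(7) - 2(6) = 23, not 22  FAIL
(6) max(7, 6, 8) = 8  OK

The assignment fails constraints 4 and 5.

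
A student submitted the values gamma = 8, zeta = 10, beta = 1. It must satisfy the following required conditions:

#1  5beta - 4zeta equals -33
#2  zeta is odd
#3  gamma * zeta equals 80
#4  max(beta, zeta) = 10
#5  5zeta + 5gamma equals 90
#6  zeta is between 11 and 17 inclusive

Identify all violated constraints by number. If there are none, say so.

#1 5beta - 4zeta = 5(1) - 4(10) = -35, not -33  ✗
#2 zeta = 10 is even  ✗
#3 gamma * zeta = 8 * 10 = 80  ✓
#4 max(1, 10) = 10  ✓
#5 5zeta + 5gamma = 5(10) + 5(8) = 90  ✓
#6 zeta = 10 is outside [11, 17]  ✗

No — constraints 1, 2, and 6 are not satisfied.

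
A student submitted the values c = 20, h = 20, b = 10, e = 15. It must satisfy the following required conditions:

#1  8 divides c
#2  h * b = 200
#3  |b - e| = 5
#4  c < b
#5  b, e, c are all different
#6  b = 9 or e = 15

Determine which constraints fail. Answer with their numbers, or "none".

The assignment fails constraints 1, 4.

#1 20 = 8*2 + 4, so 8 does not divide 20 — does not hold.
#2 h * b = 20 * 10 = 200 — holds.
#3 |10 - 15| = 5 — holds.
#4 c = 20, b = 10; 20 ≥ 10 (want <) — does not hold.
#5 values 10, 15, 20 are pairwise distinct — holds.
#6 b = 10 ≠ 9, but e = 15 = 15 (second disjunct) — holds.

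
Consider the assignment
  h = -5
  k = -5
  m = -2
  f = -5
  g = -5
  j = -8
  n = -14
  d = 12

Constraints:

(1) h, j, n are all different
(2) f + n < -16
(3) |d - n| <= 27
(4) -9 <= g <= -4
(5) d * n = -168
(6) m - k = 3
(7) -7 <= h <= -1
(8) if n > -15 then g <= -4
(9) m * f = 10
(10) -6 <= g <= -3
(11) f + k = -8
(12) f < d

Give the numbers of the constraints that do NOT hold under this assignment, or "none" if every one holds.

Constraint 11 is violated.

(1) values -5, -8, -14 are pairwise distinct — OK.
(2) f + n = -5 + (-14) = -19; -19 < -16 — OK.
(3) |12 - (-14)| = 26; 26 ≤ 27 — OK.
(4) g = -5 lies in [-9, -4] — OK.
(5) d * n = 12 * (-14) = -168 — OK.
(6) m - k = -2 - (-5) = 3 — OK.
(7) h = -5 lies in [-7, -1] — OK.
(8) n = -14 > -15, so we need g ≤ -4; g = -5 ≤ -4 — OK.
(9) m * f = -2 * (-5) = 10 — OK.
(10) g = -5 lies in [-6, -3] — OK.
(11) f + k = -5 + (-5) = -10, not -8 — violated.
(12) f = -5, d = 12; -5 < 12 — OK.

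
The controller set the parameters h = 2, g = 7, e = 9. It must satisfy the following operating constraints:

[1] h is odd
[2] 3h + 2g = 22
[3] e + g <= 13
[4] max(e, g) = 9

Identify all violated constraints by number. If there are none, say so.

[1] h = 2 is even  ✗
[2] 3h + 2g = 3(2) + 2(7) = 20, not 22  ✗
[3] e + g = 9 + 7 = 16; 16 > 13, bound 13 not met  ✗
[4] max(9, 7) = 9  ✓

Violated: 1, 2, and 3.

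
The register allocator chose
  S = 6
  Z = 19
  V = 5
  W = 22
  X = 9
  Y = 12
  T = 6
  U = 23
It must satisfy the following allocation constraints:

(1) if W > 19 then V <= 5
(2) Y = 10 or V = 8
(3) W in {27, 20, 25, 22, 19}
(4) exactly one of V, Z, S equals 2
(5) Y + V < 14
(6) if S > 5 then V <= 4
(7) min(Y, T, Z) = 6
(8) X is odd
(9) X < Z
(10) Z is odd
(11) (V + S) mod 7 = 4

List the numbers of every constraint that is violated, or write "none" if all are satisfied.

No — constraints 2, 4, 5, and 6 are not satisfied.

(1) W = 22 > 19, so we need V ≤ 5; V = 5 ≤ 5 — holds.
(2) Y = 12 ≠ 10 and V = 5 ≠ 8; both disjuncts false — does not hold.
(3) W = 22 is in {27, 20, 25, 22, 19} — holds.
(4) V=5, Z=19, S=6; 0 of them equal 2, not exactly one — does not hold.
(5) Y + V = 12 + 5 = 17; 17 ≥ 14, bound 14 not met — does not hold.
(6) S = 6 > 5, so we need V ≤ 4; but V = 5 > 4 — does not hold.
(7) min(12, 6, 19) = 6 — holds.
(8) X = 9 is odd — holds.
(9) X = 9, Z = 19; 9 < 19 — holds.
(10) Z = 19 is odd — holds.
(11) V + S = 11; 11 mod 7 = 4 — holds.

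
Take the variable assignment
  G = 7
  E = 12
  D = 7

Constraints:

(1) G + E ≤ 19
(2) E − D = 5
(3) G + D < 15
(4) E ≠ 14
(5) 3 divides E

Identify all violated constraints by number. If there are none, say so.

No violations.

(1) G + E = 7 + 12 = 19; 19 ≤ 19 — holds.
(2) E − D = 12 − 7 = 5 — holds.
(3) G + D = 7 + 7 = 14; 14 < 15 — holds.
(4) E = 12, and 12 ≠ 14 — holds.
(5) 12 / 3 = 4, so 3 divides 12 — holds.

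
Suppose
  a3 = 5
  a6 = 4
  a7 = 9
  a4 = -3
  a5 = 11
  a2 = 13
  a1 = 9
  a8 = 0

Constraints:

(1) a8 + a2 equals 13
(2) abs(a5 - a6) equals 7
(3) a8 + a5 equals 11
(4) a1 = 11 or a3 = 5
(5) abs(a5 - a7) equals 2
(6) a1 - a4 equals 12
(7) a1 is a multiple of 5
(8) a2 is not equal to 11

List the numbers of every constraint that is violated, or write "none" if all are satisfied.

No — constraint 7 is not satisfied.

(1) a8 + a2 = 0 + 13 = 13  ✔
(2) abs(11 - 4) = 7  ✔
(3) a8 + a5 = 0 + 11 = 11  ✔
(4) a1 = 9 ≠ 11, but a3 = 5 = 5 (second disjunct)  ✔
(5) abs(11 - 9) = 2  ✔
(6) a1 - a4 = 9 - (-3) = 12  ✔
(7) 9 = 5*1 + 4, so 5 does not divide 9  ✘
(8) a2 = 13, and 13 ≠ 11  ✔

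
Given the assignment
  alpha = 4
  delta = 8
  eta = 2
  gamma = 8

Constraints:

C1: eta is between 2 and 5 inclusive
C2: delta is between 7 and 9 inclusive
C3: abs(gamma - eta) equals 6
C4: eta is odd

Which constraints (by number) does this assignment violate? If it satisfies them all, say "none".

C1: eta = 2 lies in [2, 5] — holds.
C2: delta = 8 lies in [7, 9] — holds.
C3: abs(8 - 2) = 6 — holds.
C4: eta = 2 is even — does not hold.

The assignment fails constraint 4.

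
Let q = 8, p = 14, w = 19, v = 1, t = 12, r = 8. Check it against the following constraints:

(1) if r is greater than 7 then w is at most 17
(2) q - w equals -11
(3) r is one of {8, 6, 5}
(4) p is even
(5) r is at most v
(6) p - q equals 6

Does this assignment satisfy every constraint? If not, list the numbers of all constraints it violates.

(1) r = 8 > 7, so we need w ≤ 17; but w = 19 > 17 — does not hold.
(2) q - w = 8 - 19 = -11 — holds.
(3) r = 8 is in {8, 6, 5} — holds.
(4) p = 14 is even — holds.
(5) r = 8, v = 1; 8 > 1 (want ≤) — does not hold.
(6) p - q = 14 - 8 = 6 — holds.

The assignment fails constraints 1 and 5.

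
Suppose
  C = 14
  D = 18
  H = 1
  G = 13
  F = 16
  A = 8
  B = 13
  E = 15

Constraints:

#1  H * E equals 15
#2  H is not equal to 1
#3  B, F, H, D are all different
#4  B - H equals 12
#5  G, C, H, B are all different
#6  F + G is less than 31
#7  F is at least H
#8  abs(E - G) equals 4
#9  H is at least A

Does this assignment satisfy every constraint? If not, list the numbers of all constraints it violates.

No — constraints 2, 5, 8, 9 are not satisfied.

#1 H * E = 1 * 15 = 15 — holds.
#2 H = 1, but 1 is required to differ — does not hold.
#3 values 13, 16, 1, 18 are pairwise distinct — holds.
#4 B - H = 13 - 1 = 12 — holds.
#5 G = B = 13, not all different — does not hold.
#6 F + G = 16 + 13 = 29; 29 < 31 — holds.
#7 F = 16, H = 1; 16 ≥ 1 — holds.
#8 abs(15 - 13) = 2, not 4 — does not hold.
#9 H = 1, A = 8; 1 < 8 (want ≥) — does not hold.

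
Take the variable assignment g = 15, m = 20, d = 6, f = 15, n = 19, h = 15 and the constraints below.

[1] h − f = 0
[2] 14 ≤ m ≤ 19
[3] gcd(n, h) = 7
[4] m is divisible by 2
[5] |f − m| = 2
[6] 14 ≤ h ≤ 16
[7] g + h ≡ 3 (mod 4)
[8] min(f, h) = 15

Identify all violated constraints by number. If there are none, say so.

Constraints 2, 3, 5, and 7 do not hold.

[1] h − f = 15 − 15 = 0 — holds.
[2] m = 20 is outside [14, 19] — fails.
[3] gcd(19, 15) = 1, not 7 — fails.
[4] 20 / 2 = 10, so 2 divides 20 — holds.
[5] |15 − 20| = 5, not 2 — fails.
[6] h = 15 lies in [14, 16] — holds.
[7] g + h = 30; 30 mod 4 = 2, not 3 — fails.
[8] min(15, 15) = 15 — holds.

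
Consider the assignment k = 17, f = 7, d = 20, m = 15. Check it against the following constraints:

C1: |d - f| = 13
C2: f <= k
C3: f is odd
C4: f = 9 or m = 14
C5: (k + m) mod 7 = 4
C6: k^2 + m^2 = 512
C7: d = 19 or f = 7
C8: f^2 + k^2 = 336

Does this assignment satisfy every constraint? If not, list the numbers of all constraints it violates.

The assignment fails constraints 4, 6, and 8.

C1: |20 - 7| = 13 — holds.
C2: f = 7, k = 17; 7 ≤ 17 — holds.
C3: f = 7 is odd — holds.
C4: f = 7 ≠ 9 and m = 15 ≠ 14; both disjuncts false — fails.
C5: k + m = 32; 32 mod 7 = 4 — holds.
C6: k^2 + m^2 = 17^2 + 15^2 = 289 + 225 = 514, not 512 — fails.
C7: d = 20 ≠ 19, but f = 7 = 7 (second disjunct) — holds.
C8: f^2 + k^2 = 7^2 + 17^2 = 49 + 289 = 338, not 336 — fails.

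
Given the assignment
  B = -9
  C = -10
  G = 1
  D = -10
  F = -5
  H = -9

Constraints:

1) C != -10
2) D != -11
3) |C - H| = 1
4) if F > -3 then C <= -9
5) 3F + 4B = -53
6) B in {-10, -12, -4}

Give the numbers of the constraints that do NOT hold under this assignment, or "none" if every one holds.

Constraints 1, 5, 6 are violated.

1) C = -10, but -10 is required to differ — fails.
2) D = -10, and -10 ≠ -11 — holds.
3) |-10 - (-9)| = 1 — holds.
4) F = -5, not > -3; antecedent false, conditional vacuously true — holds.
5) 3F + 4B = 3(-5) + 4(-9) = -51, not -53 — fails.
6) B = -9 is not in {-10, -12, -4} — fails.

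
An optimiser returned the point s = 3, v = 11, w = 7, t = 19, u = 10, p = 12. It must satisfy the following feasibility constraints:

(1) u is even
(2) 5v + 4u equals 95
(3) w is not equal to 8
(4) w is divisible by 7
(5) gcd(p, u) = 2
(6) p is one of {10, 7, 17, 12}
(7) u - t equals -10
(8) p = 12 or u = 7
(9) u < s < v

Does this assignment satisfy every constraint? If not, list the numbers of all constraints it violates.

(1) u = 10 is even — holds.
(2) 5v + 4u = 5(11) + 4(10) = 95 — holds.
(3) w = 7, and 7 ≠ 8 — holds.
(4) 7 / 7 = 1, so 7 divides 7 — holds.
(5) gcd(12, 10) = 2 — holds.
(6) p = 12 is in {10, 7, 17, 12} — holds.
(7) u - t = 10 - 19 = -9, not -10 — does not hold.
(8) p = 12 = 12 (first disjunct) — holds.
(9) values 10, 3, 11; u = 10 is not < s = 3 — does not hold.

Constraints 7 and 9 do not hold.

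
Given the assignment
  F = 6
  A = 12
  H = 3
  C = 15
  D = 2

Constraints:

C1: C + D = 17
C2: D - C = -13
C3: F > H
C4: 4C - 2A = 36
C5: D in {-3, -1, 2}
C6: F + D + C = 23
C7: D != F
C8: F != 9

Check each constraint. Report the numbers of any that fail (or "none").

The assignment satisfies every constraint.

C1: C + D = 15 + 2 = 17 — holds.
C2: D - C = 2 - 15 = -13 — holds.
C3: F = 6, H = 3; 6 > 3 — holds.
C4: 4C - 2A = 4(15) - 2(12) = 36 — holds.
C5: D = 2 is in {-3, -1, 2} — holds.
C6: F + D + C = 6 + 2 + 15 = 23 — holds.
C7: D = 2, F = 6; distinct — holds.
C8: F = 6, and 6 ≠ 9 — holds.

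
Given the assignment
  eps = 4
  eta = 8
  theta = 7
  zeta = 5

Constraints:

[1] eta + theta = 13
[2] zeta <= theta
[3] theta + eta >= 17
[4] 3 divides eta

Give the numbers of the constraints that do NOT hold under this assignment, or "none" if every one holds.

Constraints 1, 3, and 4 do not hold.

[1] eta + theta = 8 + 7 = 15, not 13 — violated.
[2] zeta = 5, theta = 7; 5 ≤ 7 — satisfied.
[3] theta + eta = 7 + 8 = 15; 15 < 17, bound 17 not met — violated.
[4] 8 = 3*2 + 2, so 3 does not divide 8 — violated.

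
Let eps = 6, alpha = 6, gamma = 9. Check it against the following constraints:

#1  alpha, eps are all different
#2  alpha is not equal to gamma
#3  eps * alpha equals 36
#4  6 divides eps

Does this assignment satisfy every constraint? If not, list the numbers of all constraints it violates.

#1 alpha = eps = 6, not all different — violated.
#2 alpha = 6, gamma = 9; distinct — OK.
#3 eps * alpha = 6 * 6 = 36 — OK.
#4 6 / 6 = 1, so 6 divides 6 — OK.

The assignment fails constraint 1.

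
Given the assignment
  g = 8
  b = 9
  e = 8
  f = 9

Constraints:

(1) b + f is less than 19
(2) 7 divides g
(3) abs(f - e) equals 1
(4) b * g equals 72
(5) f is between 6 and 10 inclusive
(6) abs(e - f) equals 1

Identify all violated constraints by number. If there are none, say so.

Violated: 2.

(1) b + f = 9 + 9 = 18; 18 < 19 — satisfied.
(2) 8 = 7*1 + 1, so 7 does not divide 8 — violated.
(3) abs(9 - 8) = 1 — satisfied.
(4) b * g = 9 * 8 = 72 — satisfied.
(5) f = 9 lies in [6, 10] — satisfied.
(6) abs(8 - 9) = 1 — satisfied.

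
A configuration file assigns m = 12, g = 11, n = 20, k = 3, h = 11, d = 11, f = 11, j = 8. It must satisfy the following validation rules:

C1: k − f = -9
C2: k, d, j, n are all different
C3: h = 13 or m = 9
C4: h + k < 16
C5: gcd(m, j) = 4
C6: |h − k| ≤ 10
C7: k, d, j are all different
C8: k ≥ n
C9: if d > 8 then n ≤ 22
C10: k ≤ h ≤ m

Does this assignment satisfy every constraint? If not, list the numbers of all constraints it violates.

Constraints 1, 3, and 8 are violated.

C1: k − f = 3 − 11 = -8, not -9 — fails.
C2: values 3, 11, 8, 20 are pairwise distinct — holds.
C3: h = 11 ≠ 13 and m = 12 ≠ 9; both disjuncts false — fails.
C4: h + k = 11 + 3 = 14; 14 < 16 — holds.
C5: gcd(12, 8) = 4 — holds.
C6: |11 − 3| = 8; 8 ≤ 10 — holds.
C7: values 3, 11, 8 are pairwise distinct — holds.
C8: k = 3, n = 20; 3 < 20 (want ≥) — fails.
C9: d = 11 > 8, so we need n ≤ 22; n = 20 ≤ 22 — holds.
C10: values 3 ≤ 11 ≤ 12 — holds.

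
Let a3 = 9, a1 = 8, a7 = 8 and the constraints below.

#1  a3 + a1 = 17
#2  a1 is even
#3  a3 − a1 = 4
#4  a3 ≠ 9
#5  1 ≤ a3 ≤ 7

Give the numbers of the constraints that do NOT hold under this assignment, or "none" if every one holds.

No — constraints 3, 4, 5 are not satisfied.

#1 a3 + a1 = 9 + 8 = 17 — OK.
#2 a1 = 8 is even — OK.
#3 a3 − a1 = 9 − 8 = 1, not 4 — violated.
#4 a3 = 9, but 9 is required to differ — violated.
#5 a3 = 9 is outside [1, 7] — violated.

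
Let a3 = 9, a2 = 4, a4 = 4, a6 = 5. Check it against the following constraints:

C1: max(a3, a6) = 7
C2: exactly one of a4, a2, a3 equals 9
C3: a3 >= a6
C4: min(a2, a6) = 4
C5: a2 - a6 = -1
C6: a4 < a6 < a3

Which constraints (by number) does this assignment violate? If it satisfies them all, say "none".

C1: max(9, 5) = 9, not 7  ✘
C2: a4=4, a2=4, a3=9; 1 of them equals 9  ✔
C3: a3 = 9, a6 = 5; 9 ≥ 5  ✔
C4: min(4, 5) = 4  ✔
C5: a2 - a6 = 4 - 5 = -1  ✔
C6: values 4 < 5 < 9  ✔

The assignment fails constraint 1.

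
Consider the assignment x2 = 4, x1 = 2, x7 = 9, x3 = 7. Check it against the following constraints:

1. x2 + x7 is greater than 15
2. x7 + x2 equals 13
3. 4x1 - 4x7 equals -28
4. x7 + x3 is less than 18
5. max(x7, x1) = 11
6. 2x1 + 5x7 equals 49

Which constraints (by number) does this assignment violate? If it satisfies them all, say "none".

Constraints 1 and 5 are violated.

1. x2 + x7 = 4 + 9 = 13; 13 ≤ 15, bound 15 not met — violated.
2. x7 + x2 = 9 + 4 = 13 — OK.
3. 4x1 - 4x7 = 4(2) - 4(9) = -28 — OK.
4. x7 + x3 = 9 + 7 = 16; 16 < 18 — OK.
5. max(9, 2) = 9, not 11 — violated.
6. 2x1 + 5x7 = 2(2) + 5(9) = 49 — OK.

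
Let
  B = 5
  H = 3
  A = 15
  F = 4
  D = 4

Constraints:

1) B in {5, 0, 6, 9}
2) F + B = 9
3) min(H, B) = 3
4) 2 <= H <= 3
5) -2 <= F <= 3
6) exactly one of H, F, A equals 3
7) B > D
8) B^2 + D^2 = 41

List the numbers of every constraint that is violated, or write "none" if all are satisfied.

Violated: 5.

1) B = 5 is in {5, 0, 6, 9}  ✓
2) F + B = 4 + 5 = 9  ✓
3) min(3, 5) = 3  ✓
4) H = 3 lies in [2, 3]  ✓
5) F = 4 is outside [-2, 3]  ✗
6) H=3, F=4, A=15; 1 of them equals 3  ✓
7) B = 5, D = 4; 5 > 4  ✓
8) B^2 + D^2 = 5^2 + 4^2 = 25 + 16 = 41  ✓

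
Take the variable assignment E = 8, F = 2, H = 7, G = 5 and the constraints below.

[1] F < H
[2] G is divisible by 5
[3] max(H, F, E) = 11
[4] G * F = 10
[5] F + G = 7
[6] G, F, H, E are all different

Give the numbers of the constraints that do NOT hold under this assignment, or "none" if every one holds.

No — constraint 3 is not satisfied.

[1] F = 2, H = 7; 2 < 7  OK
[2] 5 / 5 = 1, so 5 divides 5  OK
[3] max(7, 2, 8) = 8, not 11  FAIL
[4] G * F = 5 * 2 = 10  OK
[5] F + G = 2 + 5 = 7  OK
[6] values 5, 2, 7, 8 are pairwise distinct  OK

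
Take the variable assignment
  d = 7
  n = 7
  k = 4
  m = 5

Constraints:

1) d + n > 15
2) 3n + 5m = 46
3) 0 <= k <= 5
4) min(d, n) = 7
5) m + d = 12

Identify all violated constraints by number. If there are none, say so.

No — constraint 1 is not satisfied.

1) d + n = 7 + 7 = 14; 14 ≤ 15, bound 15 not met — does not hold.
2) 3n + 5m = 3(7) + 5(5) = 46 — holds.
3) k = 4 lies in [0, 5] — holds.
4) min(7, 7) = 7 — holds.
5) m + d = 5 + 7 = 12 — holds.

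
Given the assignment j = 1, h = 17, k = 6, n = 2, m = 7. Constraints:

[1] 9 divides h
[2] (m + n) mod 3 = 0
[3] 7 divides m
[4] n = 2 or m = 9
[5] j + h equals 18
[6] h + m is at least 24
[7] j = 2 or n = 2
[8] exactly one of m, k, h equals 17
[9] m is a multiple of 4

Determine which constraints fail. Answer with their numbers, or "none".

[1] 17 = 9*1 + 8, so 9 does not divide 17  FAIL
[2] m + n = 9; 9 mod 3 = 0  OK
[3] 7 / 7 = 1, so 7 divides 7  OK
[4] n = 2 = 2 (first disjunct)  OK
[5] j + h = 1 + 17 = 18  OK
[6] h + m = 17 + 7 = 24; 24 ≥ 24  OK
[7] j = 1 ≠ 2, but n = 2 = 2 (second disjunct)  OK
[8] m=7, k=6, h=17; 1 of them equals 17  OK
[9] 7 = 4*1 + 3, so 4 does not divide 7  FAIL

Constraints 1 and 9 are violated.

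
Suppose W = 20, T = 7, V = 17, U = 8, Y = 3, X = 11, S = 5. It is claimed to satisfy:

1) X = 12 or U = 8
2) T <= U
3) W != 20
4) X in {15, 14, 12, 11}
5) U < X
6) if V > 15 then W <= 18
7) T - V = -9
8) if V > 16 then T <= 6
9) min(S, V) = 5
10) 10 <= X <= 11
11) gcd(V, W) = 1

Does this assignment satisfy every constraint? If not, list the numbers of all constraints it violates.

No — constraints 3, 6, 7, and 8 are not satisfied.

1) X = 11 ≠ 12, but U = 8 = 8 (second disjunct)  ✔
2) T = 7, U = 8; 7 ≤ 8  ✔
3) W = 20, but 20 is required to differ  ✘
4) X = 11 is in {15, 14, 12, 11}  ✔
5) U = 8, X = 11; 8 < 11  ✔
6) V = 17 > 15, so we need W ≤ 18; but W = 20 > 18  ✘
7) T - V = 7 - 17 = -10, not -9  ✘
8) V = 17 > 16, so we need T ≤ 6; but T = 7 > 6  ✘
9) min(5, 17) = 5  ✔
10) X = 11 lies in [10, 11]  ✔
11) gcd(17, 20) = 1  ✔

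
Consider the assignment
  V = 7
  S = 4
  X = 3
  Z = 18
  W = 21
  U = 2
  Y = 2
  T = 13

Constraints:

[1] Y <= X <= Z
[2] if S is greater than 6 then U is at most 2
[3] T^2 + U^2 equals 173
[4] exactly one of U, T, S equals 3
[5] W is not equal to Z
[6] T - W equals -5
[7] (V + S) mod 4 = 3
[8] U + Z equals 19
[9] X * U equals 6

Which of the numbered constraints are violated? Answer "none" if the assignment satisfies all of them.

[1] values 2 <= 3 <= 18 — OK.
[2] S = 4, not > 6; antecedent false, conditional vacuously true — OK.
[3] T^2 + U^2 = 13^2 + 2^2 = 169 + 4 = 173 — OK.
[4] U=2, T=13, S=4; 0 of them equal 3, not exactly one — violated.
[5] W = 21, Z = 18; distinct — OK.
[6] T - W = 13 - 21 = -8, not -5 — violated.
[7] V + S = 11; 11 mod 4 = 3 — OK.
[8] U + Z = 2 + 18 = 20, not 19 — violated.
[9] X * U = 3 * 2 = 6 — OK.

Constraints 4, 6, and 8 do not hold.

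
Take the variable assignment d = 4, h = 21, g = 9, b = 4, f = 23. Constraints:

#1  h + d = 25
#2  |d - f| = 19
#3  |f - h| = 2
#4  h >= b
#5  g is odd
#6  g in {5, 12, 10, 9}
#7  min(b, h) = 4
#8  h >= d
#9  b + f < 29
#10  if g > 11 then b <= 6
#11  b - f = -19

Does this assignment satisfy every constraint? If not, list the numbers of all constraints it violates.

The assignment satisfies every constraint.

#1 h + d = 21 + 4 = 25  holds
#2 |4 - 23| = 19  holds
#3 |23 - 21| = 2  holds
#4 h = 21, b = 4; 21 ≥ 4  holds
#5 g = 9 is odd  holds
#6 g = 9 is in {5, 12, 10, 9}  holds
#7 min(4, 21) = 4  holds
#8 h = 21, d = 4; 21 ≥ 4  holds
#9 b + f = 4 + 23 = 27; 27 < 29  holds
#10 g = 9, not > 11; antecedent false, conditional vacuously true  holds
#11 b - f = 4 - 23 = -19  holds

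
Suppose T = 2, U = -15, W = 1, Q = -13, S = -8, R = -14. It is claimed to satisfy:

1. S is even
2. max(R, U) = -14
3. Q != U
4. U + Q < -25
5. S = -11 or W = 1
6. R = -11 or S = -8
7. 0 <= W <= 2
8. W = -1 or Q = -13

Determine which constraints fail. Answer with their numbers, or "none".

No violations.

1. S = -8 is even — OK.
2. max(-14, -15) = -14 — OK.
3. Q = -13, U = -15; distinct — OK.
4. U + Q = -15 + (-13) = -28; -28 < -25 — OK.
5. S = -8 ≠ -11, but W = 1 = 1 (second disjunct) — OK.
6. R = -14 ≠ -11, but S = -8 = -8 (second disjunct) — OK.
7. W = 1 lies in [0, 2] — OK.
8. W = 1 ≠ -1, but Q = -13 = -13 (second disjunct) — OK.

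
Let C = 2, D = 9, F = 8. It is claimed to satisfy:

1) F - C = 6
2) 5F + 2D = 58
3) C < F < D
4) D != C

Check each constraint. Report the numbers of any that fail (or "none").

1) F - C = 8 - 2 = 6  yes
2) 5F + 2D = 5(8) + 2(9) = 58  yes
3) values 2 < 8 < 9  yes
4) D = 9, C = 2; distinct  yes

All constraints are satisfied.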